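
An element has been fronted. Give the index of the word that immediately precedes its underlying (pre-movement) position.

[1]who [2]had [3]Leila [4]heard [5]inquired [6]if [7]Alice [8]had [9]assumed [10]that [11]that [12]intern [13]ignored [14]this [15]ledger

The displaced element is "who" (word 1).
It is linked across 1 clause boundary (Ø).
It functions as the subject of "inquired", so the gap sits immediately after word 4 ("heard").
Base order: Leila had heard who inquired if Alice had assumed that that intern ignored this ledger.

4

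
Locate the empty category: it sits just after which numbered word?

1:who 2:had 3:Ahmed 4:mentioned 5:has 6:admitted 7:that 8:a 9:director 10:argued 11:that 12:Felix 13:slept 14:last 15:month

The displaced element is "who" (word 1).
It is linked across 1 clause boundary (Ø).
It functions as the subject of "admitted", so the gap sits immediately after word 4 ("mentioned").
Base order: Ahmed had mentioned that who has admitted that a director argued that Felix slept last month.

4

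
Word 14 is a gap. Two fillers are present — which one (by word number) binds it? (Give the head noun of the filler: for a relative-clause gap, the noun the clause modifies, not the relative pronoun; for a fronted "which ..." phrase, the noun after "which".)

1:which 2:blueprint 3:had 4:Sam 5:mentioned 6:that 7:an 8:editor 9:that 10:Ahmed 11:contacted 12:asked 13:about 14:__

The marked gap is the object of the preposition "about" of "asked".
Its filler is the fronted wh-phrase "which blueprint", at word 2.
(The other dependency links word 8 to a gap after word 11.)

2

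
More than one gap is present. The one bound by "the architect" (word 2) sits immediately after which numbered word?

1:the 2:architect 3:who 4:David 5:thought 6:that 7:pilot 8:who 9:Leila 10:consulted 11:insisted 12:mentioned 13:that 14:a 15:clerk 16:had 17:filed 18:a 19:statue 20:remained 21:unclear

The displaced element is "the architect" (word 2).
It is linked across 2 clause boundaries (Ø → Ø).
It functions as the subject of "mentioned", so the gap sits immediately after word 11 ("insisted").
Base order: David thought that pilot who Leila consulted insisted the architect mentioned that a clerk had filed a statue.

11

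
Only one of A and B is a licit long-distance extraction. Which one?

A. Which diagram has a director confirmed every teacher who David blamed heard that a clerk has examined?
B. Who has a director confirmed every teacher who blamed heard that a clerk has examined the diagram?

A

In B, the wh-phrase is extracted from inside a complex-NP island (relative clause) (introduced by "who"), which blocks movement.
In A, the extraction path crosses only that-complement boundaries, which are transparent.
So A is grammatical.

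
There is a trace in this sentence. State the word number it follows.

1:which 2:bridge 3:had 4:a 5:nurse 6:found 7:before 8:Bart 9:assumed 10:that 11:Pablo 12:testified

6

The displaced element is "which bridge" (word 2).
It functions as the direct object of "found", so the gap sits immediately after word 6 ("found").
Base order: A nurse had found which bridge before Bart assumed that Pablo testified.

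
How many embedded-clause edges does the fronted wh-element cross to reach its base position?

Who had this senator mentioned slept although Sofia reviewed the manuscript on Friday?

1

"who" is extracted from the subject of "slept".
Boundaries crossed, outermost first: [Ø] — 1 in total.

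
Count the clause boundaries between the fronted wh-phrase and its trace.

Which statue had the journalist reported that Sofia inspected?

1

"which statue" is extracted from the object of "inspected".
Boundaries crossed, outermost first: [that] — 1 in total.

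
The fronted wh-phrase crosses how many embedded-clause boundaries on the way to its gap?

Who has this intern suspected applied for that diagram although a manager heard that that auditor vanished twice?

"who" is extracted from the subject of "applied".
Boundaries crossed, outermost first: [Ø] — 1 in total.

1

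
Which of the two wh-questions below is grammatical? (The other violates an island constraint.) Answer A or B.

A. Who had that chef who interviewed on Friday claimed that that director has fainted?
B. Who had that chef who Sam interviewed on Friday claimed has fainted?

In A, the wh-phrase is extracted from inside a complex-NP island (relative clause) (introduced by "who"), which blocks movement.
In B, the extraction path crosses only that-complement boundaries, which are transparent.
So B is grammatical.

B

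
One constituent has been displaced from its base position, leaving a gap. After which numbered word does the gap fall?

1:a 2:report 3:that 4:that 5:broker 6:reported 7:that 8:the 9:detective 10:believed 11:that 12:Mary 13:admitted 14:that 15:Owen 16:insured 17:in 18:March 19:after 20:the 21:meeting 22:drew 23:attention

16

The displaced element is "a report" (word 2).
It is linked across 3 clause boundaries (that → that → that).
It functions as the direct object of "insured", so the gap sits immediately after word 16 ("insured").
Base order: That broker reported that the detective believed that Mary admitted that Owen insured a report in March after the meeting.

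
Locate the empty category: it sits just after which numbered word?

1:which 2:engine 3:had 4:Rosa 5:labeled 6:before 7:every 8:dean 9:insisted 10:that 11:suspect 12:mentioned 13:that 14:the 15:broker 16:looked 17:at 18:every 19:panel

5

The displaced element is "which engine" (word 2).
It functions as the direct object of "labeled", so the gap sits immediately after word 5 ("labeled").
Base order: Rosa had labeled which engine before every dean insisted that suspect mentioned that the broker looked at every panel.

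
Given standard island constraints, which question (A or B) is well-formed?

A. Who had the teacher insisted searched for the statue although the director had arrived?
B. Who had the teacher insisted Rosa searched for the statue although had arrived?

A

In B, the wh-phrase is extracted from inside an adjunct island (introduced by "although"), which blocks movement.
In A, the extraction path crosses only that-complement boundaries, which are transparent.
So A is grammatical.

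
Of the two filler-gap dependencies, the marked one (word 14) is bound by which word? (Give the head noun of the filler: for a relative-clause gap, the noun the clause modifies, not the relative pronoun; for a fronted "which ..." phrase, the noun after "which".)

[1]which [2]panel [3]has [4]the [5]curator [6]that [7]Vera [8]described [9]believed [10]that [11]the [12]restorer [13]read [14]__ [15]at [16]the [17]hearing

2

The marked gap is the direct object of "read".
Its filler is the fronted wh-phrase "which panel", at word 2.
(The other dependency links word 5 to a gap after word 8.)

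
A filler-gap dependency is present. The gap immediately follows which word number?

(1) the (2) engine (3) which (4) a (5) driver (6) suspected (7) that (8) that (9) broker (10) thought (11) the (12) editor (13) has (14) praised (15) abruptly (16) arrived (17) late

The displaced element is "the engine" (word 2).
It is linked across 2 clause boundaries (that → Ø).
It functions as the direct object of "praised", so the gap sits immediately after word 14 ("praised").
Base order: A driver suspected that that broker thought the editor has praised the engine abruptly.

14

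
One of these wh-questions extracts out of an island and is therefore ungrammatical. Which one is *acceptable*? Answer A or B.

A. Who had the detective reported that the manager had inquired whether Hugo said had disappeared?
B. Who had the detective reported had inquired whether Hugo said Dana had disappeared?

B

In A, the wh-phrase is extracted from inside a wh-island (introduced by "whether"), which blocks movement.
In B, the extraction path crosses only that-complement boundaries, which are transparent.
So B is grammatical.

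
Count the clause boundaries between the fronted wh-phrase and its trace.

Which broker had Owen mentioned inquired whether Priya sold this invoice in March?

"which broker" is extracted from the subject of "inquired".
Boundaries crossed, outermost first: [Ø] — 1 in total.

1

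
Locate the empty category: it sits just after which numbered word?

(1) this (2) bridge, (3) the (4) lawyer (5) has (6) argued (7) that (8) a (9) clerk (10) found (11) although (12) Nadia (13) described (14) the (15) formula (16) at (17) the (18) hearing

10

The displaced element is "this bridge" (word 2).
It is linked across 1 clause boundary (that).
It functions as the direct object of "found", so the gap sits immediately after word 10 ("found").
Base order: The lawyer has argued that a clerk found this bridge although Nadia described the formula at the hearing.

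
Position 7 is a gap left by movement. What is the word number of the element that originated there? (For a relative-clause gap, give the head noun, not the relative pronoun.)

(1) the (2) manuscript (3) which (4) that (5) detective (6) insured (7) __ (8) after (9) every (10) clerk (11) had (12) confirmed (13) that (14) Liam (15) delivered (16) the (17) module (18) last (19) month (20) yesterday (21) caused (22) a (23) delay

The gap at 7 is the object of "insured", inside a relative clause.
The relative pronoun is "which" (word 3); it is bound by the head noun immediately before it.
Its filler is the head noun "manuscript", at word 2.

2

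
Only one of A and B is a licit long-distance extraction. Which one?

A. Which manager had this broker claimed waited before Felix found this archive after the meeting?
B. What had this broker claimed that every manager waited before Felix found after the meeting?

In B, the wh-phrase is extracted from inside an adjunct island (introduced by "before"), which blocks movement.
In A, the extraction path crosses only that-complement boundaries, which are transparent.
So A is grammatical.

A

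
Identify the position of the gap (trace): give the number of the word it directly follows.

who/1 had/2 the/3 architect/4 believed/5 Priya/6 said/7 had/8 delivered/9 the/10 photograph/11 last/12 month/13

The displaced element is "who" (word 1).
It is linked across 2 clause boundaries (Ø → Ø).
It functions as the subject of "delivered", so the gap sits immediately after word 7 ("said").
Base order: The architect had believed Priya said that who had delivered the photograph last month.

7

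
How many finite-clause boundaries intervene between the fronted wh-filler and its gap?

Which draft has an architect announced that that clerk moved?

1

"which draft" is extracted from the object of "moved".
Boundaries crossed, outermost first: [that] — 1 in total.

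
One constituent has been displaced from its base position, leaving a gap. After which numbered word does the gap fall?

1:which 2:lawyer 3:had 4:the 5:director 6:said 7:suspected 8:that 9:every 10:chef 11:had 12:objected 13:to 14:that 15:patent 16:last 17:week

The displaced element is "which lawyer" (word 2).
It is linked across 1 clause boundary (Ø).
It functions as the subject of "suspected", so the gap sits immediately after word 6 ("said").
Base order: The director had said that which lawyer suspected that every chef had objected to that patent last week.

6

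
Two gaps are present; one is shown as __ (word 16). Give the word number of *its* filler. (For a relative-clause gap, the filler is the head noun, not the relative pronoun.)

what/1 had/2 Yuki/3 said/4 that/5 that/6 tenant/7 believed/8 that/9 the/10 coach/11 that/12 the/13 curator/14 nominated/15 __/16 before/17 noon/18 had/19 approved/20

11

The marked gap is inside the relative clause, the direct object of "nominated".
Its filler is the head noun "coach" (via "that"), at word 11.
(The other dependency links word 1 to a gap after word 20.)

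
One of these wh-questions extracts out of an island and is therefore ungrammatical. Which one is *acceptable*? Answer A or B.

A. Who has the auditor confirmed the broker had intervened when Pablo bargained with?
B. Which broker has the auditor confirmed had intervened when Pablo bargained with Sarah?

In A, the wh-phrase is extracted from inside an adjunct island (introduced by "when"), which blocks movement.
In B, the extraction path crosses only that-complement boundaries, which are transparent.
So B is grammatical.

B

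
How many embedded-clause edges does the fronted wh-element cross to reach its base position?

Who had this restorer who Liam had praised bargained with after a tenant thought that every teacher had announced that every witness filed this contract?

"who" originates inside the matrix clause — no clause boundary is crossed.

0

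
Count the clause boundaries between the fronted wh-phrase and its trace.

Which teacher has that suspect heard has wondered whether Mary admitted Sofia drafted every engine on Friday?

"which teacher" is extracted from the subject of "wondered".
Boundaries crossed, outermost first: [Ø] — 1 in total.

1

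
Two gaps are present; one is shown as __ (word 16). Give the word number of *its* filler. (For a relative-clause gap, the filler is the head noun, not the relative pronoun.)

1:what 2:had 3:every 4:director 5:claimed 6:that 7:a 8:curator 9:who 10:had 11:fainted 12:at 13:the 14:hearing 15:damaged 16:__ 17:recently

1

The marked gap is the direct object of "damaged".
Its filler is the fronted wh-phrase "what", at word 1.
(The other dependency links word 8 to a gap after word 9.)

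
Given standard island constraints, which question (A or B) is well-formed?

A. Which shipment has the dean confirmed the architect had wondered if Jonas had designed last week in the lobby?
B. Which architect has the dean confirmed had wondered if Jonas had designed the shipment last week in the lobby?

B

In A, the wh-phrase is extracted from inside a wh-island (introduced by "if"), which blocks movement.
In B, the extraction path crosses only that-complement boundaries, which are transparent.
So B is grammatical.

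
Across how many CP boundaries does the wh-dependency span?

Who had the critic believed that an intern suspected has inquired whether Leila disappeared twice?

2

"who" is extracted from the subject of "inquired".
Boundaries crossed, outermost first: [that], [Ø] — 2 in total.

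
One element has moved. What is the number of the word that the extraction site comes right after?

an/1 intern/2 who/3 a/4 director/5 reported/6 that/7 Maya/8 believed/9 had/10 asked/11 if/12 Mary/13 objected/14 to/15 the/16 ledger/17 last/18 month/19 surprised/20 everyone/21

The displaced element is "an intern" (word 2).
It is linked across 2 clause boundaries (that → Ø).
It functions as the subject of "asked", so the gap sits immediately after word 9 ("believed").
Base order: A director reported that Maya believed that an intern had asked if Mary objected to the ledger last month.

9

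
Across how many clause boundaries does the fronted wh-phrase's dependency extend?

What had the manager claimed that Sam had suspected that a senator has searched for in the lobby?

2

"what" is extracted from the PP object of "searched".
Boundaries crossed, outermost first: [that], [that] — 2 in total.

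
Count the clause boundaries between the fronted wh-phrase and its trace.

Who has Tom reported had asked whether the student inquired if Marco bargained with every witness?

1

"who" is extracted from the subject of "asked".
Boundaries crossed, outermost first: [Ø] — 1 in total.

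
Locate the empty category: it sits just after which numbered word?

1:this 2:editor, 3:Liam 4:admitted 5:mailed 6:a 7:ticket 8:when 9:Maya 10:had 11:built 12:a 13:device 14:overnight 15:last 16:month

The displaced element is "this editor" (word 2).
It is linked across 1 clause boundary (Ø).
It functions as the subject of "mailed", so the gap sits immediately after word 4 ("admitted").
Base order: Liam admitted that this editor mailed a ticket when Maya had built a device overnight last month.

4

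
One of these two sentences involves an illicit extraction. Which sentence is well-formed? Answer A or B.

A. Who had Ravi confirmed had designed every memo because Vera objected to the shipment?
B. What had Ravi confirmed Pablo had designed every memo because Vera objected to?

A

In B, the wh-phrase is extracted from inside an adjunct island (introduced by "because"), which blocks movement.
In A, the extraction path crosses only that-complement boundaries, which are transparent.
So A is grammatical.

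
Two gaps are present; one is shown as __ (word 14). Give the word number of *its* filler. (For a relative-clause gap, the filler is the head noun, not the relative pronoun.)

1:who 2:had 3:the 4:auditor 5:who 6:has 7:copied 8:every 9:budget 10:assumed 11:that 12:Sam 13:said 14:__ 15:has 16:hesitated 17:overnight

1

The marked gap is the subject of "hesitated".
Its filler is the fronted wh-phrase "who", at word 1.
(The other dependency links word 4 to a gap after word 5.)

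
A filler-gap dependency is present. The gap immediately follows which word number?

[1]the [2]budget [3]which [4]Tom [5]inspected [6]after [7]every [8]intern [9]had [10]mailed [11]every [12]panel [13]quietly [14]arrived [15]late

The displaced element is "the budget" (word 2).
It functions as the direct object of "inspected", so the gap sits immediately after word 5 ("inspected").
Base order: Tom inspected the budget after every intern had mailed every panel quietly.

5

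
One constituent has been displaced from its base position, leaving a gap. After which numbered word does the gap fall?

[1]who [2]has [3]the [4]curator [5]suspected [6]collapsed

The displaced element is "who" (word 1).
It is linked across 1 clause boundary (Ø).
It functions as the subject of "collapsed", so the gap sits immediately after word 5 ("suspected").
Base order: The curator has suspected who collapsed.

5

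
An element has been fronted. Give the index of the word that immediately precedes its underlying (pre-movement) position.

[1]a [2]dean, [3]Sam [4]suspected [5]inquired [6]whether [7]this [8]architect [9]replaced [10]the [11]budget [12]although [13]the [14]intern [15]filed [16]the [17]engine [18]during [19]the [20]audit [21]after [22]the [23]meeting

The displaced element is "a dean" (word 2).
It is linked across 1 clause boundary (Ø).
It functions as the subject of "inquired", so the gap sits immediately after word 4 ("suspected").
Base order: Sam suspected that a dean inquired whether this architect replaced the budget although the intern filed the engine during the audit after the meeting.

4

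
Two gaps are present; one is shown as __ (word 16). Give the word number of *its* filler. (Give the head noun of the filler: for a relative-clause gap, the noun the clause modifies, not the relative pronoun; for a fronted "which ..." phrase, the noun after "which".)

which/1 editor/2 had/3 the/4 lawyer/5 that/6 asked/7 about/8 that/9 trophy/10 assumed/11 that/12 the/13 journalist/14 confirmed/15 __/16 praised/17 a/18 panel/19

2

The marked gap is the subject of "praised".
Its filler is the fronted wh-phrase "which editor", at word 2.
(The other dependency links word 5 to a gap after word 6.)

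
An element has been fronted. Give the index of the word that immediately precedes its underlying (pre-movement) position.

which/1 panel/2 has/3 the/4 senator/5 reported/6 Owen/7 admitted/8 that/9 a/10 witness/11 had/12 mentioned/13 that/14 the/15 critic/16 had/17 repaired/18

18

The displaced element is "which panel" (word 2).
It is linked across 3 clause boundaries (Ø → that → that).
It functions as the direct object of "repaired", so the gap sits immediately after word 18 ("repaired").
Base order: The senator has reported Owen admitted that a witness had mentioned that the critic had repaired which panel.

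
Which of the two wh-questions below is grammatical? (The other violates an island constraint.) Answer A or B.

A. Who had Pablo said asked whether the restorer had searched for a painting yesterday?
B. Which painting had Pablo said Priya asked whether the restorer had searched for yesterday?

In B, the wh-phrase is extracted from inside a wh-island (introduced by "whether"), which blocks movement.
In A, the extraction path crosses only that-complement boundaries, which are transparent.
So A is grammatical.

A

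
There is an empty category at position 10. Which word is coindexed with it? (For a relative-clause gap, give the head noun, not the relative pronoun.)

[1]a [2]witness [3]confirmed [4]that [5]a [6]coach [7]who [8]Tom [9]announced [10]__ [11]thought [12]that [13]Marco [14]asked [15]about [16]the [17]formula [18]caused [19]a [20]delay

The gap at 10 is the subject of "thought", inside a relative clause.
The relative pronoun is "who" (word 7); it is bound by the head noun immediately before it.
Its filler is the head noun "coach", at word 6.

6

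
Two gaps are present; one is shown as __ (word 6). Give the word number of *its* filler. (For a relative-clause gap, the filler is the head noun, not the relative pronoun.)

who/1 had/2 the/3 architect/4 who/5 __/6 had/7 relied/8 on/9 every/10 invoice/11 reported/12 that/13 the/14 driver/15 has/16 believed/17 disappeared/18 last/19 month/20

The marked gap is inside the relative clause, the subject of "relied".
Its filler is the head noun "architect" (via "who"), at word 4.
(The other dependency links word 1 to a gap after word 17.)

4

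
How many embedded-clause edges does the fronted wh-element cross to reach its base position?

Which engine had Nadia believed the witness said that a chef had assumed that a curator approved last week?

3

"which engine" is extracted from the object of "approved".
Boundaries crossed, outermost first: [Ø], [that], [that] — 3 in total.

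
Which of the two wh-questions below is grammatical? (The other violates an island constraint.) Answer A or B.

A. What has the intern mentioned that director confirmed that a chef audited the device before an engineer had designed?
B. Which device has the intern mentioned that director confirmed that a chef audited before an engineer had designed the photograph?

In A, the wh-phrase is extracted from inside an adjunct island (introduced by "before"), which blocks movement.
In B, the extraction path crosses only that-complement boundaries, which are transparent.
So B is grammatical.

B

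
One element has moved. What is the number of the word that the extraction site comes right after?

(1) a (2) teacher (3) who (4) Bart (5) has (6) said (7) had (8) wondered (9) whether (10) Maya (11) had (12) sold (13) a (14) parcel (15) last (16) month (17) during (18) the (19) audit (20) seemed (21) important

The displaced element is "a teacher" (word 2).
It is linked across 1 clause boundary (Ø).
It functions as the subject of "wondered", so the gap sits immediately after word 6 ("said").
Base order: Bart has said a teacher had wondered whether Maya had sold a parcel last month during the audit.

6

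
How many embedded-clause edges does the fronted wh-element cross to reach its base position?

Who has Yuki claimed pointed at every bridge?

"who" is extracted from the subject of "pointed".
Boundaries crossed, outermost first: [Ø] — 1 in total.

1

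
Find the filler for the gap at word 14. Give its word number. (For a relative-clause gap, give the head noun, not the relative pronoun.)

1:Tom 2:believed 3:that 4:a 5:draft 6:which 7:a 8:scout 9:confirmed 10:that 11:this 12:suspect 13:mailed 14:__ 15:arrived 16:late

5

The gap at 14 is the object of "mailed", inside a relative clause.
The relative pronoun is "which" (word 6); it is bound by the head noun immediately before it.
Its filler is the head noun "draft", at word 5.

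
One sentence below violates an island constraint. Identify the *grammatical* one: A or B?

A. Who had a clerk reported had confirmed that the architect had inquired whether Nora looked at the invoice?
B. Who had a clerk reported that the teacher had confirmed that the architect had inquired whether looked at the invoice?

A

In B, the wh-phrase is extracted from inside a wh-island (introduced by "whether"), which blocks movement.
In A, the extraction path crosses only that-complement boundaries, which are transparent.
So A is grammatical.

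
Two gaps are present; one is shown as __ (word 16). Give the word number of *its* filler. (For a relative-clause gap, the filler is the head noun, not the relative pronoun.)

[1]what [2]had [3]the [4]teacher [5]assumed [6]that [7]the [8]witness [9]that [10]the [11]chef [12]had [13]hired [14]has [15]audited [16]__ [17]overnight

1

The marked gap is the direct object of "audited".
Its filler is the fronted wh-phrase "what", at word 1.
(The other dependency links word 8 to a gap after word 13.)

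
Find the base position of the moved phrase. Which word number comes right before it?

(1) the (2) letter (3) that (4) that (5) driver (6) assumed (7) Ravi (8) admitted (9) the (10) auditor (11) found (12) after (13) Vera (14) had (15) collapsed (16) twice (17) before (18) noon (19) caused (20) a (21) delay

The displaced element is "the letter" (word 2).
It is linked across 2 clause boundaries (Ø → Ø).
It functions as the direct object of "found", so the gap sits immediately after word 11 ("found").
Base order: That driver assumed Ravi admitted the auditor found the letter after Vera had collapsed twice before noon.

11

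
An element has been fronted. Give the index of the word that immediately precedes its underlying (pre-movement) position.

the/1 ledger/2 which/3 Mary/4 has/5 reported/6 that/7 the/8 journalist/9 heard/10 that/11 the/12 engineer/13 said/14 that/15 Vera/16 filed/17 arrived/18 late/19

The displaced element is "the ledger" (word 2).
It is linked across 3 clause boundaries (that → that → that).
It functions as the direct object of "filed", so the gap sits immediately after word 17 ("filed").
Base order: Mary has reported that the journalist heard that the engineer said that Vera filed the ledger.

17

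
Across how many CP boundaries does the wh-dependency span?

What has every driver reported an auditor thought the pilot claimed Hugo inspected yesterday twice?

3

"what" is extracted from the object of "inspected".
Boundaries crossed, outermost first: [Ø], [Ø], [Ø] — 3 in total.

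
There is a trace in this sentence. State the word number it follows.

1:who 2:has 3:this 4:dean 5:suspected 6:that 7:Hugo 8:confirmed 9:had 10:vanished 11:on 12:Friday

8

The displaced element is "who" (word 1).
It is linked across 2 clause boundaries (that → Ø).
It functions as the subject of "vanished", so the gap sits immediately after word 8 ("confirmed").
Base order: This dean has suspected that Hugo confirmed that who had vanished on Friday.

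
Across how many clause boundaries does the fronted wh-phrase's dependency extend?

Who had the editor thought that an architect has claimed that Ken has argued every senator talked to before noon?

3

"who" is extracted from the PP object of "talked".
Boundaries crossed, outermost first: [that], [that], [Ø] — 3 in total.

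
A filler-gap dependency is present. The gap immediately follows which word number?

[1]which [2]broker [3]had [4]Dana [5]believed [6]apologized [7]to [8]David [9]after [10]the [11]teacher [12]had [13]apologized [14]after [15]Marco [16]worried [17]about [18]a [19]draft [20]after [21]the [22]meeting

The displaced element is "which broker" (word 2).
It is linked across 1 clause boundary (Ø).
It functions as the subject of "apologized", so the gap sits immediately after word 5 ("believed").
Base order: Dana had believed that which broker apologized to David after the teacher had apologized after Marco worried about a draft after the meeting.

5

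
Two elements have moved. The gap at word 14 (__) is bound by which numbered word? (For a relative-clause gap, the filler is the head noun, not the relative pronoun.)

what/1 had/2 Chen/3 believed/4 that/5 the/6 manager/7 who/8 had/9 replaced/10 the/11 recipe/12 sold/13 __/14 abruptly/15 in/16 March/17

The marked gap is the direct object of "sold".
Its filler is the fronted wh-phrase "what", at word 1.
(The other dependency links word 7 to a gap after word 8.)

1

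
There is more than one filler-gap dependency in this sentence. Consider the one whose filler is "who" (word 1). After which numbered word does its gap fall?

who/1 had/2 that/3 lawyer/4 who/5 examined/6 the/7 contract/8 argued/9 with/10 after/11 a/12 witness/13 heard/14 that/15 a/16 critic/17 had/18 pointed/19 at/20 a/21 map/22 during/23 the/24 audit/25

10

The displaced element is "who" (word 1).
It functions as the object of the preposition "with" of "argued", so the gap sits immediately after word 10 ("with").
Base order: That lawyer who examined the contract had argued with who after a witness heard that a critic had pointed at a map during the audit.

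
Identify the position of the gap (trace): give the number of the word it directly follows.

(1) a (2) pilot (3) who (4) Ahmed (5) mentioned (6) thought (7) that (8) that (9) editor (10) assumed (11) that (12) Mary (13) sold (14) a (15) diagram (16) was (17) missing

The displaced element is "a pilot" (word 2).
It is linked across 1 clause boundary (Ø).
It functions as the subject of "thought", so the gap sits immediately after word 5 ("mentioned").
Base order: Ahmed mentioned a pilot thought that that editor assumed that Mary sold a diagram.

5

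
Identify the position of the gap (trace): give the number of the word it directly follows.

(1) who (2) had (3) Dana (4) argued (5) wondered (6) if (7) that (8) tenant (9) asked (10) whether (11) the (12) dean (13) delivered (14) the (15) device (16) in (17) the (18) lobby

4

The displaced element is "who" (word 1).
It is linked across 1 clause boundary (Ø).
It functions as the subject of "wondered", so the gap sits immediately after word 4 ("argued").
Base order: Dana had argued that who wondered if that tenant asked whether the dean delivered the device in the lobby.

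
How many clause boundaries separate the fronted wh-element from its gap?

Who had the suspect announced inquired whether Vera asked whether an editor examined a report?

1

"who" is extracted from the subject of "inquired".
Boundaries crossed, outermost first: [Ø] — 1 in total.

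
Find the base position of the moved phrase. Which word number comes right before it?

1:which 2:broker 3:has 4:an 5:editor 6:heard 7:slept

The displaced element is "which broker" (word 2).
It is linked across 1 clause boundary (Ø).
It functions as the subject of "slept", so the gap sits immediately after word 6 ("heard").
Base order: An editor has heard that which broker slept.

6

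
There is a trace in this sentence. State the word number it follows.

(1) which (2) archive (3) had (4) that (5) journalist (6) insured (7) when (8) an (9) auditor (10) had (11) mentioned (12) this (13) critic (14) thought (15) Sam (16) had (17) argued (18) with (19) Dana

6

The displaced element is "which archive" (word 2).
It functions as the direct object of "insured", so the gap sits immediately after word 6 ("insured").
Base order: That journalist had insured which archive when an auditor had mentioned this critic thought Sam had argued with Dana.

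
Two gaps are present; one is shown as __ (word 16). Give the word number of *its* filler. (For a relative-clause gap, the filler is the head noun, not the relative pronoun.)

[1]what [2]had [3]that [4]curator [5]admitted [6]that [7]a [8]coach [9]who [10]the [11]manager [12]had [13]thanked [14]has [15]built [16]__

The marked gap is the direct object of "built".
Its filler is the fronted wh-phrase "what", at word 1.
(The other dependency links word 8 to a gap after word 13.)

1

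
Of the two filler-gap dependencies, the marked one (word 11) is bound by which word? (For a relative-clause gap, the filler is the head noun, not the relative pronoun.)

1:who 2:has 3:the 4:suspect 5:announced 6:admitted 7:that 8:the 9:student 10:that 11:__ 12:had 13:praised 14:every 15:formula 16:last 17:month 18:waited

9

The marked gap is inside the relative clause, the subject of "praised".
Its filler is the head noun "student" (via "that"), at word 9.
(The other dependency links word 1 to a gap after word 5.)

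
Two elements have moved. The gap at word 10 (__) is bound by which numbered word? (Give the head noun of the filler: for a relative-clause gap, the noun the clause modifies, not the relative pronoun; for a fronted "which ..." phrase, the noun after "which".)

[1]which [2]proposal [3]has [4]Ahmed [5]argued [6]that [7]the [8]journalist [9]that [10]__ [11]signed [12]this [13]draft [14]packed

The marked gap is inside the relative clause, the subject of "signed".
Its filler is the head noun "journalist" (via "that"), at word 8.
(The other dependency links word 2 to a gap after word 14.)

8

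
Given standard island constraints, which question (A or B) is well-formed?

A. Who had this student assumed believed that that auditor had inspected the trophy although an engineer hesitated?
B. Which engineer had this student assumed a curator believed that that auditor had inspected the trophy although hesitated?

In B, the wh-phrase is extracted from inside an adjunct island (introduced by "although"), which blocks movement.
In A, the extraction path crosses only that-complement boundaries, which are transparent.
So A is grammatical.

A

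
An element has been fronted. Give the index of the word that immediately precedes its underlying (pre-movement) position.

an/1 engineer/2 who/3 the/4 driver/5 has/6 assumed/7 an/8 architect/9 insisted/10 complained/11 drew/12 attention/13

10

The displaced element is "an engineer" (word 2).
It is linked across 2 clause boundaries (Ø → Ø).
It functions as the subject of "complained", so the gap sits immediately after word 10 ("insisted").
Base order: The driver has assumed an architect insisted that an engineer complained.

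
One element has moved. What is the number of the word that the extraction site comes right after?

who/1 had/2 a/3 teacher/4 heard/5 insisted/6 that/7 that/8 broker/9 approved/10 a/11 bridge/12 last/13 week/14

The displaced element is "who" (word 1).
It is linked across 1 clause boundary (Ø).
It functions as the subject of "insisted", so the gap sits immediately after word 5 ("heard").
Base order: A teacher had heard that who insisted that that broker approved a bridge last week.

5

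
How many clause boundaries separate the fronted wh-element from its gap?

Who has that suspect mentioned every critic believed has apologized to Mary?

2

"who" is extracted from the subject of "apologized".
Boundaries crossed, outermost first: [Ø], [Ø] — 2 in total.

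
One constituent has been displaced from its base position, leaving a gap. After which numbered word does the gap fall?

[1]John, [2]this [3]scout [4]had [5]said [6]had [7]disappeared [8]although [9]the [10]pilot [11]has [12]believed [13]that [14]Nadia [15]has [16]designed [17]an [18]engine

The displaced element is "John" (word 1).
It is linked across 1 clause boundary (Ø).
It functions as the subject of "disappeared", so the gap sits immediately after word 5 ("said").
Base order: This scout had said John had disappeared although the pilot has believed that Nadia has designed an engine.

5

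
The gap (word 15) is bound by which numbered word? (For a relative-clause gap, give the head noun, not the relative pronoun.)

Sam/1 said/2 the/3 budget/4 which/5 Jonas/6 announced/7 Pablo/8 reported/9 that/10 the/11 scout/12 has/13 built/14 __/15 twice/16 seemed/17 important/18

4

The gap at 15 is the object of "built", inside a relative clause.
The relative pronoun is "which" (word 5); it is bound by the head noun immediately before it.
Its filler is the head noun "budget", at word 4.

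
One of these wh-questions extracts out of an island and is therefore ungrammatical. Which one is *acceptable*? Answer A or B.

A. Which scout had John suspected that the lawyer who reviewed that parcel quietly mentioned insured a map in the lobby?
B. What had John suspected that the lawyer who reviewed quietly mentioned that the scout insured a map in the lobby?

A

In B, the wh-phrase is extracted from inside a complex-NP island (relative clause) (introduced by "who"), which blocks movement.
In A, the extraction path crosses only that-complement boundaries, which are transparent.
So A is grammatical.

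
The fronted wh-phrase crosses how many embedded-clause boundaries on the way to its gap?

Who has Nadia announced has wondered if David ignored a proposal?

1

"who" is extracted from the subject of "wondered".
Boundaries crossed, outermost first: [Ø] — 1 in total.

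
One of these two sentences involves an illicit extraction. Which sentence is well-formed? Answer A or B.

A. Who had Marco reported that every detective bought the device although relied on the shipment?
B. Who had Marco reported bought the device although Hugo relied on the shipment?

B

In A, the wh-phrase is extracted from inside an adjunct island (introduced by "although"), which blocks movement.
In B, the extraction path crosses only that-complement boundaries, which are transparent.
So B is grammatical.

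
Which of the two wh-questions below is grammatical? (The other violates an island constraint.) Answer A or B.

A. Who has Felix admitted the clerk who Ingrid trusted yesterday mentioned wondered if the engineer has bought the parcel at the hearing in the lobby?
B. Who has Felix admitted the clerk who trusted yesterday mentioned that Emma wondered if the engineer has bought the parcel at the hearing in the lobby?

A

In B, the wh-phrase is extracted from inside a complex-NP island (relative clause) (introduced by "who"), which blocks movement.
In A, the extraction path crosses only that-complement boundaries, which are transparent.
So A is grammatical.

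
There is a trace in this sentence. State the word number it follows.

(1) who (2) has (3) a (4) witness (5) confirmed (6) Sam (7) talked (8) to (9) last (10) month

8

The displaced element is "who" (word 1).
It is linked across 1 clause boundary (Ø).
It functions as the object of the preposition "to" of "talked", so the gap sits immediately after word 8 ("to").
Base order: A witness has confirmed Sam talked to who last month.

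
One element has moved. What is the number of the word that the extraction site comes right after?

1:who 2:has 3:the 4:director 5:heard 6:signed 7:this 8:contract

5

The displaced element is "who" (word 1).
It is linked across 1 clause boundary (Ø).
It functions as the subject of "signed", so the gap sits immediately after word 5 ("heard").
Base order: The director has heard who signed this contract.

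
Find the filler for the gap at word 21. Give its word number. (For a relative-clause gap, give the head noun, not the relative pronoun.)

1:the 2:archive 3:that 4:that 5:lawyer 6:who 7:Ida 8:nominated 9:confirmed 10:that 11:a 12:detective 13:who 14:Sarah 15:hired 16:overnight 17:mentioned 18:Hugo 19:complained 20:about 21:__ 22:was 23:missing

2

The gap at 21 is the prepositional object of "complained", inside a relative clause.
The relative pronoun is "that" (word 3); it is bound by the head noun immediately before it.
Its filler is the head noun "archive", at word 2.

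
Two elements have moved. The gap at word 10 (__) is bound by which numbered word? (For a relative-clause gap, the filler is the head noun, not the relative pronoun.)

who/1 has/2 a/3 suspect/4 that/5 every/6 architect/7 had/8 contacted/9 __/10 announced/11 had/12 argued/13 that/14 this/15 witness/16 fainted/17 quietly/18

4

The marked gap is inside the relative clause, the direct object of "contacted".
Its filler is the head noun "suspect" (via "that"), at word 4.
(The other dependency links word 1 to a gap after word 11.)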